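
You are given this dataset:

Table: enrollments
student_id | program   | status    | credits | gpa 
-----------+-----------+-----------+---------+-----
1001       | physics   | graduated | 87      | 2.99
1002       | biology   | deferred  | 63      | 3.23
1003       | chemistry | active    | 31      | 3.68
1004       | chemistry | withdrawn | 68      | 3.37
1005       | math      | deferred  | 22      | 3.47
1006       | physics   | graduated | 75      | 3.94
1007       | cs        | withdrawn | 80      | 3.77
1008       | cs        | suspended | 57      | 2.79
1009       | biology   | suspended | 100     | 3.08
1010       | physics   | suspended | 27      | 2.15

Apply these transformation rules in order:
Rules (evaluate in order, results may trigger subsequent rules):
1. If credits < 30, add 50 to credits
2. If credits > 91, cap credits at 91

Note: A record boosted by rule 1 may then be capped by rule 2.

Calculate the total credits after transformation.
701

Step 1: Apply rule 1 to records with credits < 30
  - 2 records get bonus of 50
  - Of these, 0 records then exceed 91 and get capped
Step 2: Apply rule 2 to records with credits > 91
  - 1 records (original) are capped
Step 3: Calculate final sum = 701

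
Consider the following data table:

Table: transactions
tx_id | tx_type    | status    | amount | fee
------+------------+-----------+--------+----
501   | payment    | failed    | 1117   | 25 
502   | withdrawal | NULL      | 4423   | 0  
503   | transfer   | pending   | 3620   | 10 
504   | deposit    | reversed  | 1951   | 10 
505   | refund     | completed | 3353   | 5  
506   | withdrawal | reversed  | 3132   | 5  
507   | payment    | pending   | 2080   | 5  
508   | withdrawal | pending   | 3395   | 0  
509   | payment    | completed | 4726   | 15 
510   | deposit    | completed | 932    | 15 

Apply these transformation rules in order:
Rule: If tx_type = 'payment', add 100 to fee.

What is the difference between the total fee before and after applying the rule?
300

Step 1: Original sum of fee = 90
Step 2: 3 records have tx_type = 'payment'
Step 3: Each affected record changes by 100
Step 4: Total change = 3 × 100 = 300
Step 5: New sum = 90 + 300 = 390
Step 6: Difference = |390 - 90| = 300
        (Sum increased by 300)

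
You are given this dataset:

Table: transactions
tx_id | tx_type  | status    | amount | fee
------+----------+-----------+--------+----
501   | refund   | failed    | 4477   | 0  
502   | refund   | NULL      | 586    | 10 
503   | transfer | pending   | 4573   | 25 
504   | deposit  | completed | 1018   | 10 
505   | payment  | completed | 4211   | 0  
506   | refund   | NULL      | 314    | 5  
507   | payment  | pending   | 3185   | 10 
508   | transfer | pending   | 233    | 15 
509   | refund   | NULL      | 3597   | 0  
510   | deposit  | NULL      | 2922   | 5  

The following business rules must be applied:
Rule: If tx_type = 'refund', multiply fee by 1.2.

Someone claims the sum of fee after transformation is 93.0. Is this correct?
No, the correct result is 83.0.

Step 1: Calculate the correct sum after transformation
Step 2: Apply multiplier 1.2 to records where tx_type = 'refund'
Step 3: Correct result = 83.0
Step 4: Claimed result = 93.0
Step 5: 83.0 ≠ 93.0
Conclusion: The claimed result is incorrect. The correct answer is 83.0.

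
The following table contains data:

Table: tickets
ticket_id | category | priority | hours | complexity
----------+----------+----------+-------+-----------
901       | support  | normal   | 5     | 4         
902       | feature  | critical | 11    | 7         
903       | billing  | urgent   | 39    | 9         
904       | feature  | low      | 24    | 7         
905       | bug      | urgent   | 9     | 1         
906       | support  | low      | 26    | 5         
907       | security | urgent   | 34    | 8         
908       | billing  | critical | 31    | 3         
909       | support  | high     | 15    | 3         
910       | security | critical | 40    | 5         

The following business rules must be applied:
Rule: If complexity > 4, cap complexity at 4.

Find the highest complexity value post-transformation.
4

Step 1: Original maximum complexity = 9
Step 2: Apply cap at 4
Step 3: 6 records had complexity > 4 and were capped
Step 4: Maximum after transformation = 4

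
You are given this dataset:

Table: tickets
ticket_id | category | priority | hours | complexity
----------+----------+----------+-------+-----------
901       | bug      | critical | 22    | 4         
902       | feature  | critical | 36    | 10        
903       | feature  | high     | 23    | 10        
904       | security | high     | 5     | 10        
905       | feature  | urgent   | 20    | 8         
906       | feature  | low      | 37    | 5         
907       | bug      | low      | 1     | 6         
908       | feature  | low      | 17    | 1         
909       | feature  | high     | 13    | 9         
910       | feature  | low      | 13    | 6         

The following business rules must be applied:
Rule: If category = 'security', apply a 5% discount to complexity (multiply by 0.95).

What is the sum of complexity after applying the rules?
68.5

Step 1: Records with category = 'security' have total complexity = 10
Step 2: Apply multiplier: 10 × 0.95 = 9.5
Step 3: Other records total: 59
Step 4: Final sum = 9.5 + 59 = 68.5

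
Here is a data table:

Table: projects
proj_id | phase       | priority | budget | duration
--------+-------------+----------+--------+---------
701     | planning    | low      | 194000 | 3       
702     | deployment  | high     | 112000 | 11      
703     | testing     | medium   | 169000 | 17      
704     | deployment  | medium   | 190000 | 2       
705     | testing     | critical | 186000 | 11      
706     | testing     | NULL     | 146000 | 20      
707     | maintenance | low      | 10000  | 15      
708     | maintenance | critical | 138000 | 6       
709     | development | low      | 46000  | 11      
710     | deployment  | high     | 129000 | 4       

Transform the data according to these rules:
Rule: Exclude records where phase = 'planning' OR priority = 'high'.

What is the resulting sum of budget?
885000

Step 1: Find records where phase = 'planning' OR priority = 'high'
Step 2: 3 records match, summing to 435000
Step 3: Original sum: 1320000
Step 4: Remaining sum = 1320000 - 435000 = 885000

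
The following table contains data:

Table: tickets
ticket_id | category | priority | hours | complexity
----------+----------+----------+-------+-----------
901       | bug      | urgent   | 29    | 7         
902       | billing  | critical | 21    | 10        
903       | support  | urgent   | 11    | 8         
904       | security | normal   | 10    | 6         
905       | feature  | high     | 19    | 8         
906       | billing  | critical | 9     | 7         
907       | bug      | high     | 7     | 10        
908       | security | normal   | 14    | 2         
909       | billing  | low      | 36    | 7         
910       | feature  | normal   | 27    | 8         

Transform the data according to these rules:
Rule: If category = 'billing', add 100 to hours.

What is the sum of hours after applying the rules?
483

Step 1: Count records where category = 'billing': 3
Step 2: Total bonus added: 3 × 100 = 300
Step 3: Original sum of hours: 183
Step 4: Final sum = 183 + 300 = 483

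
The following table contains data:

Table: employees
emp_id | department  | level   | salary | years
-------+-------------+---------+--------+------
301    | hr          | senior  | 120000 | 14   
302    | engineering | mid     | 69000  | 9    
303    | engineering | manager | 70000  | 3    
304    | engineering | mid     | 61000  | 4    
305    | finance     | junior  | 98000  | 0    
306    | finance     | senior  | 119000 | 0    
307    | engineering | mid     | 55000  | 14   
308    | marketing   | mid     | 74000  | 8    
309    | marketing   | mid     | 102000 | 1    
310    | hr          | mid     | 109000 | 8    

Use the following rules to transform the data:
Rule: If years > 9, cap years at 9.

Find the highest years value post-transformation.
9

Step 1: Original maximum years = 14
Step 2: Apply cap at 9
Step 3: 2 records had years > 9 and were capped
Step 4: Maximum after transformation = 9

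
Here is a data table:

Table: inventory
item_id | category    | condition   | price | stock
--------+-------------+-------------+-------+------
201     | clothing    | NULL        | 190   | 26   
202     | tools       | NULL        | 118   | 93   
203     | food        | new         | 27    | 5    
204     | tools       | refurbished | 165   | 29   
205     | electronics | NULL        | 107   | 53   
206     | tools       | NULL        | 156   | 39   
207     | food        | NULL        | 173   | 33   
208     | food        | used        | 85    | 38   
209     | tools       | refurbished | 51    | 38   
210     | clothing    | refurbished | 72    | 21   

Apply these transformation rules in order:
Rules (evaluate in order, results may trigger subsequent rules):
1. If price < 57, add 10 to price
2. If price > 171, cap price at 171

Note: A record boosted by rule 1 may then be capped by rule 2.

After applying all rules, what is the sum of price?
1143

Step 1: Apply rule 1 to records with price < 57
  - 2 records get bonus of 10
  - Of these, 0 records then exceed 171 and get capped
Step 2: Apply rule 2 to records with price > 171
  - 2 records (original) are capped
Step 3: Calculate final sum = 1143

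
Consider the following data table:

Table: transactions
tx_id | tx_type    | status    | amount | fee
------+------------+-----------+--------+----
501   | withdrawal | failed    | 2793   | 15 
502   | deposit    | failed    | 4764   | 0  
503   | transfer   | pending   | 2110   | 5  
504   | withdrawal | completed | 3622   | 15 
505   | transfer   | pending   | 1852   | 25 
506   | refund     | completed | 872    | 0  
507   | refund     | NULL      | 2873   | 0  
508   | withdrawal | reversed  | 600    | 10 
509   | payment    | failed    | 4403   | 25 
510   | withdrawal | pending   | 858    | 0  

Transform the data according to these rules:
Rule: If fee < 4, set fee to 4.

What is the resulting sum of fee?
111

Step 1: 4 records have fee < 4
Step 2: These records originally summed to 0
Step 3: After setting to minimum: 4 × 4 = 16
Step 4: Unaffected records sum: 95
Step 5: Final sum = 16 + 95 = 111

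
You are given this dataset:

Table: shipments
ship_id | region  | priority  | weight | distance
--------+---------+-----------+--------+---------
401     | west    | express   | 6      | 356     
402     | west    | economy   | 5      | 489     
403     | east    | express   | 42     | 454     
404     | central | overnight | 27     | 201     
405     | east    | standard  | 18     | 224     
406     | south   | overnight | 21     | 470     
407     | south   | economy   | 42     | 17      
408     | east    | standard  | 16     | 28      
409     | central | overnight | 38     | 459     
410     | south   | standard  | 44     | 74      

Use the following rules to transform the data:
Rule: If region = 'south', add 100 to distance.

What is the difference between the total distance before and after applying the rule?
300

Step 1: Original sum of distance = 2772
Step 2: 3 records have region = 'south'
Step 3: Each affected record changes by 100
Step 4: Total change = 3 × 100 = 300
Step 5: New sum = 2772 + 300 = 3072
Step 6: Difference = |3072 - 2772| = 300
        (Sum increased by 300)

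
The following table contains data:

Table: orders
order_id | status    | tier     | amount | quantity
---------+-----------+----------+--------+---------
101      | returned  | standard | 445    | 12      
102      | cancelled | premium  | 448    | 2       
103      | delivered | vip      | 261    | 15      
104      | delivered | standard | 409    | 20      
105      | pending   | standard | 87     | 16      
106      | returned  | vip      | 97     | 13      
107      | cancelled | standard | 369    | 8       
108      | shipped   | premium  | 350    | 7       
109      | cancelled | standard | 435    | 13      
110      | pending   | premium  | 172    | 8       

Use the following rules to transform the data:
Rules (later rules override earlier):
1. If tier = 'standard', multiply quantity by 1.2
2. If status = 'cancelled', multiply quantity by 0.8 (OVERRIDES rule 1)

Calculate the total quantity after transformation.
119.0

Step 1: Rule 2 takes priority for records with status = 'cancelled'
  - 3 records: 23 × 0.8 = 18.4
Step 2: Rule 1 applies to remaining records with tier = 'standard'
  - 3 records: 48 × 1.2 = 57.6
Step 3: Other records unchanged: 43
Step 4: Final sum = 18.4 + 57.6 + 43 = 119.0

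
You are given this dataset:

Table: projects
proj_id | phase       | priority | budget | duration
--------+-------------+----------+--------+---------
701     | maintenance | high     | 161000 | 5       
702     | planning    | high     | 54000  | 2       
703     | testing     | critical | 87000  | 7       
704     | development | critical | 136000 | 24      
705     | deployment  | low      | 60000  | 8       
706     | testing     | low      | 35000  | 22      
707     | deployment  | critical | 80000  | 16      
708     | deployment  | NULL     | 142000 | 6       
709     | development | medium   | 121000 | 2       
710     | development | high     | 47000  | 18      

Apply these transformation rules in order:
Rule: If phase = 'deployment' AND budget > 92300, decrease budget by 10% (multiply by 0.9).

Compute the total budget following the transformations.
908800.0

Step 1: Find records where phase = 'deployment' AND budget > 92300
Step 2: 1 records match, summing to 142000
Step 3: After multiplier: 142000 × 0.9 = 127800.0
Step 4: Unaffected records sum: 781000
Step 5: Final sum = 127800.0 + 781000 = 908800.0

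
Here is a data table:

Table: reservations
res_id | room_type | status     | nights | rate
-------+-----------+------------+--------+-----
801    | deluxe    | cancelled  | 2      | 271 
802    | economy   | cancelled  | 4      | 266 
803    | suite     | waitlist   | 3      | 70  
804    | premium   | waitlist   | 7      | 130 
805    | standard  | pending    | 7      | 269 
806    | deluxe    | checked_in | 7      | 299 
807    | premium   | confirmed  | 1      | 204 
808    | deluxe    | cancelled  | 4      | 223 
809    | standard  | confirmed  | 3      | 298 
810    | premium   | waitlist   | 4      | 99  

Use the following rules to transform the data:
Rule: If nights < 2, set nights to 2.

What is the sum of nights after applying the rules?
43

Step 1: 1 records have nights < 2
Step 2: These records originally summed to 1
Step 3: After setting to minimum: 1 × 2 = 2
Step 4: Unaffected records sum: 41
Step 5: Final sum = 2 + 41 = 43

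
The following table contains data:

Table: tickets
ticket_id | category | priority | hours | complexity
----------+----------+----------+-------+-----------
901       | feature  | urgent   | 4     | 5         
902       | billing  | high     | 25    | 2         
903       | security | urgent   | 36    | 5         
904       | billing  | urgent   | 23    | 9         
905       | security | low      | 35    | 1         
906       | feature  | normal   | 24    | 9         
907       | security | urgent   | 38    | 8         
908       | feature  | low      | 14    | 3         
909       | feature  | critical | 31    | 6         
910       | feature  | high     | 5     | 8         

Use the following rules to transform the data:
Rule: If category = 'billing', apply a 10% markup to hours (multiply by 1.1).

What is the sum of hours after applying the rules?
239.8

Step 1: Records with category = 'billing' have total hours = 48
Step 2: Apply multiplier: 48 × 1.1 = 52.8
Step 3: Other records total: 187
Step 4: Final sum = 52.8 + 187 = 239.8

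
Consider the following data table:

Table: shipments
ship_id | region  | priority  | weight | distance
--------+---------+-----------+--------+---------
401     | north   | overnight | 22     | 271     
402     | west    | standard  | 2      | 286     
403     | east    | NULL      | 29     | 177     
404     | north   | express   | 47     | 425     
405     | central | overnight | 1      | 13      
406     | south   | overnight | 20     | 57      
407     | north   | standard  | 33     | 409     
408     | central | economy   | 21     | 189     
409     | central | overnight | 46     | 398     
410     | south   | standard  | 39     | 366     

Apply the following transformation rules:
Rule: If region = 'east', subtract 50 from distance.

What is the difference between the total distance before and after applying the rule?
50

Step 1: Original sum of distance = 2591
Step 2: 1 records have region = 'east'
Step 3: Each affected record changes by -50
Step 4: Total change = 1 × -50 = -50
Step 5: New sum = 2591 + -50 = 2541
Step 6: Difference = |2541 - 2591| = 50
        (Sum decreased by 50)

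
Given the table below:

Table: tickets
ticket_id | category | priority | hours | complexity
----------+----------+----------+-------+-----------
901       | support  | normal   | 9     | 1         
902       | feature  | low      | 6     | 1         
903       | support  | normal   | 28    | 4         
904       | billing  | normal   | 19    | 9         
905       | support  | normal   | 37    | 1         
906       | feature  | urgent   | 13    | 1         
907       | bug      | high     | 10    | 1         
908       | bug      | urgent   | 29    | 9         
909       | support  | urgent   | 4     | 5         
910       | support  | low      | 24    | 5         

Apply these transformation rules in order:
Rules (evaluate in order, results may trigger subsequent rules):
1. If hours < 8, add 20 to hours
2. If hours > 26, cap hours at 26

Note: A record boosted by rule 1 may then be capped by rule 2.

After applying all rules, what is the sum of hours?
203

Step 1: Apply rule 1 to records with hours < 8
  - 2 records get bonus of 20
  - Of these, 0 records then exceed 26 and get capped
Step 2: Apply rule 2 to records with hours > 26
  - 3 records (original) are capped
Step 3: Calculate final sum = 203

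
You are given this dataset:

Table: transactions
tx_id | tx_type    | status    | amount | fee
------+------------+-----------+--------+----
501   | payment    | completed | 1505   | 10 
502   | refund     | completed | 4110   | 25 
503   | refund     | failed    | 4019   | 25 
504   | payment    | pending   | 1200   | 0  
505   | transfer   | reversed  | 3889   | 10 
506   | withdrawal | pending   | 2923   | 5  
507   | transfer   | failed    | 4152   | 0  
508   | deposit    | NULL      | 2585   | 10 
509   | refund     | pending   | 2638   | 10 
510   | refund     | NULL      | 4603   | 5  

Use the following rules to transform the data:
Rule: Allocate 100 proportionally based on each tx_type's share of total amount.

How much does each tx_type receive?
deposit: 8.17, payment: 8.55, refund: 48.6, transfer: 25.43, withdrawal: 9.24

Step 1: Calculate total amount = 31624
Step 2: Calculate each tx_type's proportion:
  deposit: 2585/31624 = 8.17% → 8.17
  payment: 2705/31624 = 8.55% → 8.55
  refund: 15370/31624 = 48.60% → 48.6
  transfer: 8041/31624 = 25.43% → 25.43
  withdrawal: 2923/31624 = 9.24% → 9.24
Step 3: Verify: sum of allocations ≈ 100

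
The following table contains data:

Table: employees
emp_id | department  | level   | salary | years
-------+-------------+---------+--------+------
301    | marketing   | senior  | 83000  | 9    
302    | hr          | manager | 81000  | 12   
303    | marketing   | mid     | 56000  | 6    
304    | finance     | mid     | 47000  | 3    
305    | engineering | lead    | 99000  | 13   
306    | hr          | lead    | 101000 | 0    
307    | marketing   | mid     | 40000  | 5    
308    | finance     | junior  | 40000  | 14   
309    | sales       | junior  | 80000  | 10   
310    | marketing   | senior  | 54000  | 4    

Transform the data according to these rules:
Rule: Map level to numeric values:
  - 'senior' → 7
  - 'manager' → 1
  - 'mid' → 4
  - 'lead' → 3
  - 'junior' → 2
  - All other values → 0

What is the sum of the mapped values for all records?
37

Step 1: Apply mapping to each record
Step 2: Count by status:
  'senior': 2 records × 7 = 14
  'manager': 1 records × 1 = 1
  'mid': 3 records × 4 = 12
  'lead': 2 records × 3 = 6
  'junior': 2 records × 2 = 4
Step 3: Sum all mapped values = 37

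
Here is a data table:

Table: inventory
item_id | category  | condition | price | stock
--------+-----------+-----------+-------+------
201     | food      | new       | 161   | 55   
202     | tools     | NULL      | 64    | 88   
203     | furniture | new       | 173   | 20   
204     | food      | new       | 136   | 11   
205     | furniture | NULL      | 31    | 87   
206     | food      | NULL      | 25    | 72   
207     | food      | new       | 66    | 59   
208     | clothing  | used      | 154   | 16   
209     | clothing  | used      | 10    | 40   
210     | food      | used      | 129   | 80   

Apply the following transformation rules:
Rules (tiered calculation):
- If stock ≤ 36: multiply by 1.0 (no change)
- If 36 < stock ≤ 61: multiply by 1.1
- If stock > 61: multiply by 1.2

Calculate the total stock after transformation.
608.8

Step 1: Tier 1 (stock ≤ 36): 3 records, sum = 47 × 1.0 = 47.0
Step 2: Tier 2 (36 < stock ≤ 61): 3 records, sum = 154 × 1.1 = 169.4
Step 3: Tier 3 (stock > 61): 4 records, sum = 327 × 1.2 = 392.4
Step 4: Final sum = 47.0 + 169.4 + 392.4 = 608.8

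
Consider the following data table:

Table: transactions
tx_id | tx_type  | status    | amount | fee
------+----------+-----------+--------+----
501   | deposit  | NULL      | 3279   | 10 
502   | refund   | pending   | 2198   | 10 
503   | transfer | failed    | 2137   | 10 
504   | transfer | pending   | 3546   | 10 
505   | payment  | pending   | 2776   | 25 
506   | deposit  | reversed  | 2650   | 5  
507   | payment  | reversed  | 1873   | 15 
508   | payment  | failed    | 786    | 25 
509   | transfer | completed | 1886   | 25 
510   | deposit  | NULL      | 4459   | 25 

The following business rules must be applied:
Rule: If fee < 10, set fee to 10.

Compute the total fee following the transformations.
165

Step 1: 1 records have fee < 10
Step 2: These records originally summed to 5
Step 3: After setting to minimum: 1 × 10 = 10
Step 4: Unaffected records sum: 155
Step 5: Final sum = 10 + 155 = 165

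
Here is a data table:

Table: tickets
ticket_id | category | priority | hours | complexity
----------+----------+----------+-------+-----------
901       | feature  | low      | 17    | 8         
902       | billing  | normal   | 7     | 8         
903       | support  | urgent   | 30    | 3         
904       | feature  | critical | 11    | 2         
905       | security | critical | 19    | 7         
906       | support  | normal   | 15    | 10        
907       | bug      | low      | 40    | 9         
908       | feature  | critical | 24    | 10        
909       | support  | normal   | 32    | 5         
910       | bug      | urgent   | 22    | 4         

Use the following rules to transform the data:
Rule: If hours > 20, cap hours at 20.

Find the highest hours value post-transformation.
20

Step 1: Original maximum hours = 40
Step 2: Apply cap at 20
Step 3: 5 records had hours > 20 and were capped
Step 4: Maximum after transformation = 20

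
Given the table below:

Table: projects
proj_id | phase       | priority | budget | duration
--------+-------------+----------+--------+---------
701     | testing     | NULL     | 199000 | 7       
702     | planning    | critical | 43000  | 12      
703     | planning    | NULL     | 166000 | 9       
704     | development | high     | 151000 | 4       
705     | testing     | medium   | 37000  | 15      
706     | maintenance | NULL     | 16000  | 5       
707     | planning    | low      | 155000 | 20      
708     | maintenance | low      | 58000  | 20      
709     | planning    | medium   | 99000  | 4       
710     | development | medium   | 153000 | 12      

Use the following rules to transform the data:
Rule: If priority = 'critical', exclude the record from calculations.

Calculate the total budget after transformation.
1034000

Step 1: Identify records where priority = 'critical'
Step 2: The excluded records sum to 43000
Step 3: Original total budget = 1077000
Step 4: Remaining total = 1077000 - 43000 = 1034000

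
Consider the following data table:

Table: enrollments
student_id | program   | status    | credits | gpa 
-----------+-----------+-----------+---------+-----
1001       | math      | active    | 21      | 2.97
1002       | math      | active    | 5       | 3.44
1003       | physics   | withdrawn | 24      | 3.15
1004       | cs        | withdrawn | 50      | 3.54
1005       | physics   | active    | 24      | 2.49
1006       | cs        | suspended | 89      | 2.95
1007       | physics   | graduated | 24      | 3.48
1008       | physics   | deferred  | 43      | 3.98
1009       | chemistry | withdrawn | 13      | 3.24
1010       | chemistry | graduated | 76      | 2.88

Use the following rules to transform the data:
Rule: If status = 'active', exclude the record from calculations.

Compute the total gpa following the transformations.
23.22

Step 1: Identify records where status = 'active'
Step 2: The excluded records sum to 8.9
Step 3: Original total gpa = 32.12
Step 4: Remaining total = 32.12 - 8.9 = 23.22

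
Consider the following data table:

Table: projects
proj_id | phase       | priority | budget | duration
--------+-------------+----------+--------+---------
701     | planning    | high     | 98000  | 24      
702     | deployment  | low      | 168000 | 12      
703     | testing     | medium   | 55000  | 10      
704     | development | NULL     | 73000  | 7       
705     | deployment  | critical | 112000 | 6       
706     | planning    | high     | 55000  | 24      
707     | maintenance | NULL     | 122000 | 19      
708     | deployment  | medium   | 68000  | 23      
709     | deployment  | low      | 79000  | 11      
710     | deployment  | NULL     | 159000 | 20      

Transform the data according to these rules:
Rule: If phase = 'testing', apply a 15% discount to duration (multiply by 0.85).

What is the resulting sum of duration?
154.5

Step 1: Records with phase = 'testing' have total duration = 10
Step 2: Apply multiplier: 10 × 0.85 = 8.5
Step 3: Other records total: 146
Step 4: Final sum = 8.5 + 146 = 154.5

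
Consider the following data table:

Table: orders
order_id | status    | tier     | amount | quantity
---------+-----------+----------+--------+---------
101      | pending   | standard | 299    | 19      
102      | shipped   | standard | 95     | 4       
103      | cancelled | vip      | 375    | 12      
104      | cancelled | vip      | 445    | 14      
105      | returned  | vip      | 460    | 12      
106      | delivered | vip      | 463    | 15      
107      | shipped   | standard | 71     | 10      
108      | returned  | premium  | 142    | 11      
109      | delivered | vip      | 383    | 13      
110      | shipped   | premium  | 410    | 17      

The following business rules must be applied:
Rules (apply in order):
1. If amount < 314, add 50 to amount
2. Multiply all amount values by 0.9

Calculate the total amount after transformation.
3008.7

Step 1: Apply Rule 1 - Add 50 to records with amount < 314
  - 4 records affected: 607 + (4 × 50) = 807
  - Unaffected records: 2536
  - Sum after Rule 1: 3343
Step 2: Apply Rule 2 - Multiply all by 0.9
  - 3343 × 0.9 = 3008.7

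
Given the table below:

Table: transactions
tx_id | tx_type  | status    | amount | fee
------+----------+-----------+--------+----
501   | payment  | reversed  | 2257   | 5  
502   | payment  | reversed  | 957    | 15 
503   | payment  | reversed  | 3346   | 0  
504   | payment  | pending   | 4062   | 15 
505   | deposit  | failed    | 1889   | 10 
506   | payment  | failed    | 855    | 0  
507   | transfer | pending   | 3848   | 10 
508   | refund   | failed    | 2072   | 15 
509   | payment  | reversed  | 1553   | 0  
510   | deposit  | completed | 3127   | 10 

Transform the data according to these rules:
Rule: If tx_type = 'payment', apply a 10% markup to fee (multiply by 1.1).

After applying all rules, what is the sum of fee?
83.5

Step 1: Records with tx_type = 'payment' have total fee = 35
Step 2: Apply multiplier: 35 × 1.1 = 38.5
Step 3: Other records total: 45
Step 4: Final sum = 38.5 + 45 = 83.5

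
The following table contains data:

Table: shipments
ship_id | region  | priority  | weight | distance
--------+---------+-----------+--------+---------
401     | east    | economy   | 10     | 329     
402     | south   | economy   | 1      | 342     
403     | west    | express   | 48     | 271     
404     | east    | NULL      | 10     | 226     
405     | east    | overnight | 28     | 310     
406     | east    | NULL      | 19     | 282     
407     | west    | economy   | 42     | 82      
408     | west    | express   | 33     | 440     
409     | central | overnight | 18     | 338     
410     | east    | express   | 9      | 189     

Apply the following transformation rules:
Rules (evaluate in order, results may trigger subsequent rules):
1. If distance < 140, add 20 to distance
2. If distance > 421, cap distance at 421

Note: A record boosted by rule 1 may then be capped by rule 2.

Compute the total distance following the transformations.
2810

Step 1: Apply rule 1 to records with distance < 140
  - 1 records get bonus of 20
  - Of these, 0 records then exceed 421 and get capped
Step 2: Apply rule 2 to records with distance > 421
  - 1 records (original) are capped
Step 3: Calculate final sum = 2810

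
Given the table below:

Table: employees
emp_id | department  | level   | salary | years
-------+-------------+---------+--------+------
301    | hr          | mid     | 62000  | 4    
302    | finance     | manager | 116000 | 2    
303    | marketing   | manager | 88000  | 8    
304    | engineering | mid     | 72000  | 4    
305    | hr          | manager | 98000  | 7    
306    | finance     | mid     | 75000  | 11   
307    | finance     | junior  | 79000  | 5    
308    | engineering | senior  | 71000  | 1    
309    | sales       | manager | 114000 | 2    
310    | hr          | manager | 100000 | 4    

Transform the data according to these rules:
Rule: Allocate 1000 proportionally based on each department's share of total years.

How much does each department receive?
engineering: 104.17, finance: 375.0, hr: 312.5, marketing: 166.67, sales: 41.67

Step 1: Calculate total years = 48
Step 2: Calculate each department's proportion:
  engineering: 5/48 = 10.42% → 104.17
  finance: 18/48 = 37.50% → 375.0
  hr: 15/48 = 31.25% → 312.5
  marketing: 8/48 = 16.67% → 166.67
  sales: 2/48 = 4.17% → 41.67
Step 3: Verify: sum of allocations ≈ 1000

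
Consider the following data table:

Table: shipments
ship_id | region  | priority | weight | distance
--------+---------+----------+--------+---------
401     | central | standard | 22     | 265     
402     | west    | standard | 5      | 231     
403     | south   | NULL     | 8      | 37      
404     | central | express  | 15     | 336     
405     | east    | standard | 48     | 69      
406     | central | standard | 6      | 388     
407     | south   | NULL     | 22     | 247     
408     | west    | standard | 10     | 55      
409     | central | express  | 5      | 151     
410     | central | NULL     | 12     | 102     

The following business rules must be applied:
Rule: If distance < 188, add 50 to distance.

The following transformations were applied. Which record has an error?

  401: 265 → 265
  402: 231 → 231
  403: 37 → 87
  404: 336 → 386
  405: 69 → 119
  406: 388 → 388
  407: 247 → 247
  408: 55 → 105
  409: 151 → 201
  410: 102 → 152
Record 404 has an error. The correct transformed value should be 336, not 386.

Step 1: Check each record against the rule
Step 2: Record 404 has distance = 336
Step 3: Since 336 >= 188, the bonus should not have been applied
Step 4: Correct value = 336, but claimed value = 386
Conclusion: Record 404 has the error.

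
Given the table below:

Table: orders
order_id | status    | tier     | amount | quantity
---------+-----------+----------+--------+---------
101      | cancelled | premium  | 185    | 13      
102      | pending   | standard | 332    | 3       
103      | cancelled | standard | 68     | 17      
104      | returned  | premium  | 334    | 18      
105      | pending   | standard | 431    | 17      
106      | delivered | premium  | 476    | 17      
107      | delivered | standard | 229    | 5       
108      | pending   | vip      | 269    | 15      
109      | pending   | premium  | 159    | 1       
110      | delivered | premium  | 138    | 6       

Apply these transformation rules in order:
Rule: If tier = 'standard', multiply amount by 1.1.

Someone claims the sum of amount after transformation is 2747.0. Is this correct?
No, the correct result is 2727.0.

Step 1: Calculate the correct sum after transformation
Step 2: Apply multiplier 1.1 to records where tier = 'standard'
Step 3: Correct result = 2727.0
Step 4: Claimed result = 2747.0
Step 5: 2727.0 ≠ 2747.0
Conclusion: The claimed result is incorrect. The correct answer is 2727.0.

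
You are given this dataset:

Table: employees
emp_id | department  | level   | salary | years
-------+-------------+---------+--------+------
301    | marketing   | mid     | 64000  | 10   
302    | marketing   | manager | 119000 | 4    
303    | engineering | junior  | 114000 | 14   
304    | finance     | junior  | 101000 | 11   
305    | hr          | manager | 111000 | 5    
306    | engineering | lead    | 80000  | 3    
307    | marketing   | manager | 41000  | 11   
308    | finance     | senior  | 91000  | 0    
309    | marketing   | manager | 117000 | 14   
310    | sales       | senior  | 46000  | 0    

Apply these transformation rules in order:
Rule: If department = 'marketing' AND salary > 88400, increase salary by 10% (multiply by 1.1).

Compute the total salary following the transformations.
907600.0

Step 1: Find records where department = 'marketing' AND salary > 88400
Step 2: 2 records match, summing to 236000
Step 3: After multiplier: 236000 × 1.1 = 259600.0
Step 4: Unaffected records sum: 648000
Step 5: Final sum = 259600.0 + 648000 = 907600.0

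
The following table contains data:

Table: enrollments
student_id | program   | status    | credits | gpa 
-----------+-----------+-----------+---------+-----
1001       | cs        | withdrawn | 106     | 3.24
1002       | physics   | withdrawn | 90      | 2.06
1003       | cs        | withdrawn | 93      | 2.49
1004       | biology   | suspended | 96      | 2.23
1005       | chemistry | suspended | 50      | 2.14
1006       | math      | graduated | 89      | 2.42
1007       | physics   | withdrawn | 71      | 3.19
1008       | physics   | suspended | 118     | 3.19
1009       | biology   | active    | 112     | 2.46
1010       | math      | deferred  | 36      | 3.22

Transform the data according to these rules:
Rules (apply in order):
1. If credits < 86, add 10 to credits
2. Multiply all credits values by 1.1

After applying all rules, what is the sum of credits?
980.1

Step 1: Apply Rule 1 - Add 10 to records with credits < 86
  - 3 records affected: 157 + (3 × 10) = 187
  - Unaffected records: 704
  - Sum after Rule 1: 891
Step 2: Apply Rule 2 - Multiply all by 1.1
  - 891 × 1.1 = 980.1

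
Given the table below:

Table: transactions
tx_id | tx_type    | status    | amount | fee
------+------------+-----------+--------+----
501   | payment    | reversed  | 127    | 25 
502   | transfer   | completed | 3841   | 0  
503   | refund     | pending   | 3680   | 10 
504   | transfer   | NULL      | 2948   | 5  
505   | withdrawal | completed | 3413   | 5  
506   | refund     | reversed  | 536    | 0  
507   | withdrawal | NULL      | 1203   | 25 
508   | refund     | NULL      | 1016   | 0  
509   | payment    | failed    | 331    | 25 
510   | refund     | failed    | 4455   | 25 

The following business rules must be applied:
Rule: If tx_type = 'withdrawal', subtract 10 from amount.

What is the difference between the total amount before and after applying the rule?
20

Step 1: Original sum of amount = 21550
Step 2: 2 records have tx_type = 'withdrawal'
Step 3: Each affected record changes by -10
Step 4: Total change = 2 × -10 = -20
Step 5: New sum = 21550 + -20 = 21530
Step 6: Difference = |21530 - 21550| = 20
        (Sum decreased by 20)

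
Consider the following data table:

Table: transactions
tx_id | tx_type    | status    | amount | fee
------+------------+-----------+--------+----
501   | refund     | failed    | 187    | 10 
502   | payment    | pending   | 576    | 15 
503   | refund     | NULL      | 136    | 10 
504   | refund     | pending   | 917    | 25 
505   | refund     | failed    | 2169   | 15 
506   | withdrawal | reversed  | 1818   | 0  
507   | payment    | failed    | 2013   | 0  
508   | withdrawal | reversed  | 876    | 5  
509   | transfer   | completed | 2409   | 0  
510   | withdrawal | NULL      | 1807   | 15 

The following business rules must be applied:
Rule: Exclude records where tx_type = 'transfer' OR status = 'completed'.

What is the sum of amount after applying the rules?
10499

Step 1: Find records where tx_type = 'transfer' OR status = 'completed'
Step 2: 1 records match, summing to 2409
Step 3: Original sum: 12908
Step 4: Remaining sum = 12908 - 2409 = 10499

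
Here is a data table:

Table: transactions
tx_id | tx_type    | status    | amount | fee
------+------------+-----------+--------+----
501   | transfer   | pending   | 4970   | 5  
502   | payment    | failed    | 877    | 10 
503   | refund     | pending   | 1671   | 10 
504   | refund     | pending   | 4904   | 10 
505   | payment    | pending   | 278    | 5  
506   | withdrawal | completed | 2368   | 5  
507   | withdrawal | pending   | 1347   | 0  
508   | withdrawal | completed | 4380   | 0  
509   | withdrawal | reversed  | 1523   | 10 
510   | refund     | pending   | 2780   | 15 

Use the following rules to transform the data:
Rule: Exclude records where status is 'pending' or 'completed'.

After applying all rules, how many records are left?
2

Step 1: Count records to exclude
  - 6 (pending) + 2 (completed) = 8 records
Step 2: Total records: 10
Step 3: Remaining = 10 - 8 = 2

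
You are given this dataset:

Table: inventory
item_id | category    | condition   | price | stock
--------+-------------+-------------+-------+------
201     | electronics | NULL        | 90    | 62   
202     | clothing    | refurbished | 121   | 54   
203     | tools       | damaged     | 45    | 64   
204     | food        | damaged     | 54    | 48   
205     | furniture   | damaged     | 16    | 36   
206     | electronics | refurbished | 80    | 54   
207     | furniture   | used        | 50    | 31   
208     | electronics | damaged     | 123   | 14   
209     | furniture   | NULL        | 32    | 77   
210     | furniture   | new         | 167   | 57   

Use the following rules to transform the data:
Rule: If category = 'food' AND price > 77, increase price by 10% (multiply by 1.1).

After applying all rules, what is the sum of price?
778

Step 1: Find records where category = 'food' AND price > 77
Step 2: 0 records match, summing to 0
Step 3: After multiplier: 0 × 1.1 = 0.0
Step 4: Unaffected records sum: 778
Step 5: Final sum = 0.0 + 778 = 778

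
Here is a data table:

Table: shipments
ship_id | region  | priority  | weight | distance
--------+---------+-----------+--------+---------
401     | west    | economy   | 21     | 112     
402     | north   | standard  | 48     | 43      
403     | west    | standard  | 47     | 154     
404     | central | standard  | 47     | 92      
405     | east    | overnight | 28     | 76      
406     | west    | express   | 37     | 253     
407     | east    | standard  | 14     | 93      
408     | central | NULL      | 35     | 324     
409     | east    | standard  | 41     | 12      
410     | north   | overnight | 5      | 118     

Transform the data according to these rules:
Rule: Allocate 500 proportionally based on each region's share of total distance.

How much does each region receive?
central: 162.88, east: 70.87, north: 63.04, west: 203.21

Step 1: Calculate total distance = 1277
Step 2: Calculate each region's proportion:
  central: 416/1277 = 32.58% → 162.88
  east: 181/1277 = 14.17% → 70.87
  north: 161/1277 = 12.61% → 63.04
  west: 519/1277 = 40.64% → 203.21
Step 3: Verify: sum of allocations ≈ 500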